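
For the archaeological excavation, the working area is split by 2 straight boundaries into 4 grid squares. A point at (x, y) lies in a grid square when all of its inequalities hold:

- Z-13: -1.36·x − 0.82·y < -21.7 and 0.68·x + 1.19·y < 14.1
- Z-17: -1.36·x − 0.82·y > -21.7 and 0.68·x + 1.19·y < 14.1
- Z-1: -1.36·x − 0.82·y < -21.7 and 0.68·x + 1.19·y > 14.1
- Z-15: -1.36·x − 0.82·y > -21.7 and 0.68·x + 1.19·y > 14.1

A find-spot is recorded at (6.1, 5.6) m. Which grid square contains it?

Z-17

-1.36·6.1 − 0.82·5.6 = -12.888, which is > -21.7
0.68·6.1 + 1.19·5.6 = 10.812, which is < 14.1
This sign pattern matches Z-17.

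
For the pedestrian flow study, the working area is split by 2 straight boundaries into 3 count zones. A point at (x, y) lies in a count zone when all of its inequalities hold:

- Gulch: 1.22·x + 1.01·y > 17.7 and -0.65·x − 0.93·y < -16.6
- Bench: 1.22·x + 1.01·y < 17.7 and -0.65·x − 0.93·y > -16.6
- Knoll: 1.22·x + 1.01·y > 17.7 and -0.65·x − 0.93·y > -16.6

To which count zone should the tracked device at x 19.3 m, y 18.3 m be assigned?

Gulch

1.22·19.3 + 1.01·18.3 = 42.029, which is > 17.7
-0.65·19.3 − 0.93·18.3 = -29.564, which is < -16.6
This sign pattern matches Gulch.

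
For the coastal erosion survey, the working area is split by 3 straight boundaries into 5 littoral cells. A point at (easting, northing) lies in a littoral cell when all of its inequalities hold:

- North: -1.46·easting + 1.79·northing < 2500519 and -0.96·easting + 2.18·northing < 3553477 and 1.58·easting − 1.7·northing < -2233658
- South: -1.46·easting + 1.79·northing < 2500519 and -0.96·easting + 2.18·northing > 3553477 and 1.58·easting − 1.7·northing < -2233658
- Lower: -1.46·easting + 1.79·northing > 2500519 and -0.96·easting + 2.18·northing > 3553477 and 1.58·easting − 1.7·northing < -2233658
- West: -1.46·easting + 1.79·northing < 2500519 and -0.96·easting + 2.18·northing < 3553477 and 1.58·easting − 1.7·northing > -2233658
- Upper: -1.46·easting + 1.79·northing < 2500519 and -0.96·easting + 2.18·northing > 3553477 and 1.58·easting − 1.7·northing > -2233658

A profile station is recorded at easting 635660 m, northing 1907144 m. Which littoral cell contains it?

North

-1.46·635660 + 1.79·1907144 = 2485724.160, which is < 2500519
-0.96·635660 + 2.18·1907144 = 3547340.320, which is < 3553477
1.58·635660 − 1.7·1907144 = -2237802.000, which is < -2233658
This sign pattern matches North.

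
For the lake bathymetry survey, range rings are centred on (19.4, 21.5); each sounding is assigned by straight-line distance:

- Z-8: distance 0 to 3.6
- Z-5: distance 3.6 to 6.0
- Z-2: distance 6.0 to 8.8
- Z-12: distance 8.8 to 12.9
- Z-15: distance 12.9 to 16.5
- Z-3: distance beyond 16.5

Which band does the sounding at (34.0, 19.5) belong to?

Z-15

Distance = √((34.0−19.4)² + (19.5−21.5)²) = √(213.160 + 4.000) = 14.736.
12.9 ≤ 14.736 < 16.5 → Z-15.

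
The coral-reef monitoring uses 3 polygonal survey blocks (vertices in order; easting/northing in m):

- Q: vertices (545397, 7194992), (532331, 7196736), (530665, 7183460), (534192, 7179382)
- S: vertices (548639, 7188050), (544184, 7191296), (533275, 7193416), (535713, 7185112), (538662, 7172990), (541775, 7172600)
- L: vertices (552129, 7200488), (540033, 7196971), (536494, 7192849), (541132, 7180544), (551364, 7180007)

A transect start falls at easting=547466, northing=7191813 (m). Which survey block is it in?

L

Cast a ray rightward from (547466, 7191813). For each polygon, the edges (by vertex number in listed order) whose endpoints lie on opposite sides of northing = 7191813, where each meets that height, and whether that is right or left of the point:
Q: 2–3 at easting≈531713.2 (left), 4–1 at easting≈543115.1 (left) → 0 crossings.
S: 2–3 at easting≈541523.6 (left), 3–4 at easting≈533745.6 (left) → 0 crossings.
L: 3–4 at easting≈536884.5 (left), 5–1 at easting≈551805.0 (right) → 1 crossing.
Only L has an odd count, so the point is inside L.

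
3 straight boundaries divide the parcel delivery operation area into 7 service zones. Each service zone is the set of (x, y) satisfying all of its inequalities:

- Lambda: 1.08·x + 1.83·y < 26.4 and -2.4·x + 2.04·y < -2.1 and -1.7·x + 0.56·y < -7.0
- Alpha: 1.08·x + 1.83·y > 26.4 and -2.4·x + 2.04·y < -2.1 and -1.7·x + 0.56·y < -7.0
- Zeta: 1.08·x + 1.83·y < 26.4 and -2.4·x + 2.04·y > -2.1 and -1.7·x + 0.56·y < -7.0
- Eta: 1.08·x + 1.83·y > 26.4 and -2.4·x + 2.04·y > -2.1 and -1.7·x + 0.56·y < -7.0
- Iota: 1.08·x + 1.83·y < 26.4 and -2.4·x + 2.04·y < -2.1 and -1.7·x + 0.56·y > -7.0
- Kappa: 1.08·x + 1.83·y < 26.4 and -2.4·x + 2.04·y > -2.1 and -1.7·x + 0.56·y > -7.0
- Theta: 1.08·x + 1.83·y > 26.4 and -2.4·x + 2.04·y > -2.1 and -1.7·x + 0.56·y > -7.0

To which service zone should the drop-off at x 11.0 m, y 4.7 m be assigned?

1.08·11.0 + 1.83·4.7 = 20.481, which is < 26.4
-2.4·11.0 + 2.04·4.7 = -16.812, which is < -2.1
-1.7·11.0 + 0.56·4.7 = -16.068, which is < -7.0
This sign pattern matches Lambda.

Lambda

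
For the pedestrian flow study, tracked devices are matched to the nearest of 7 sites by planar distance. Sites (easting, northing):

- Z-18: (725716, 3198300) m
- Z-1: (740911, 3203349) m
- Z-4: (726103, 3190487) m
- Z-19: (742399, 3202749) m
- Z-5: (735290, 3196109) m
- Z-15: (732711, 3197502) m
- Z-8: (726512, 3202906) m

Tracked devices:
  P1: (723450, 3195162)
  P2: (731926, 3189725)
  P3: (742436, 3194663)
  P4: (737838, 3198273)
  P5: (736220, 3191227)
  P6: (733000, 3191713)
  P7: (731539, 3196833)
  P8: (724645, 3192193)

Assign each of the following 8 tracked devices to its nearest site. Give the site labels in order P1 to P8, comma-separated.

P1 → Z-18 (d²=14981800.00)
P2 → Z-4 (d²=34487973.00)
P3 → Z-5 (d²=53156232.00)
P4 → Z-5 (d²=11175200.00)
P5 → Z-5 (d²=24698824.00)
P6 → Z-5 (d²=24568916.00)
P7 → Z-15 (d²=1821145.00)
P8 → Z-4 (d²=5036200.00)

Z-18, Z-4, Z-5, Z-5, Z-5, Z-5, Z-15, Z-4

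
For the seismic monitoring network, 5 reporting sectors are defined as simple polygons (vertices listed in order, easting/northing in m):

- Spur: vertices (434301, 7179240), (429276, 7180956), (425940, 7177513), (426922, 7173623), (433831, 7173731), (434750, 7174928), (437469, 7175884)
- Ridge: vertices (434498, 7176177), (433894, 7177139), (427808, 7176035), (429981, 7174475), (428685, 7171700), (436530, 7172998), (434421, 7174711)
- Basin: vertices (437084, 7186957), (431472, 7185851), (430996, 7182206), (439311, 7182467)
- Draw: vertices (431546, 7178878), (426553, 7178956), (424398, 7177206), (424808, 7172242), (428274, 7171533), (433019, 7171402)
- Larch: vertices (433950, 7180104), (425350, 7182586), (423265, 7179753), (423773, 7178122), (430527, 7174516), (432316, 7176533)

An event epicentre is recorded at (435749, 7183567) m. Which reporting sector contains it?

Basin

Cast a ray rightward from (435749, 7183567). For each polygon, the edges (by vertex number in listed order) whose endpoints lie on opposite sides of northing = 7183567, where each meets that height, and whether that is right or left of the point:
Spur: no edge straddles that height → 0 crossings.
Ridge: no edge straddles that height → 0 crossings.
Basin: 2–3 at easting≈431173.7 (left), 4–1 at easting≈438765.4 (right) → 1 crossing.
Draw: no edge straddles that height → 0 crossings.
Larch: no edge straddles that height → 0 crossings.
Only Basin has an odd count, so the point is inside Basin.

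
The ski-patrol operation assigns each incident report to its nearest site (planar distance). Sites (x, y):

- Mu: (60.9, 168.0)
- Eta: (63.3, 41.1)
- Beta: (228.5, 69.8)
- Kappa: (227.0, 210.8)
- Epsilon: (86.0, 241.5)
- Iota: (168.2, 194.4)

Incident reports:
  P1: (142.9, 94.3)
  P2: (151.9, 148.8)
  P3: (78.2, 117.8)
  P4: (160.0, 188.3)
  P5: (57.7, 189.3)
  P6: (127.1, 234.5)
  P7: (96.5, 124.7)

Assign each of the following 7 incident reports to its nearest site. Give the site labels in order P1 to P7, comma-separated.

Beta, Iota, Mu, Iota, Mu, Epsilon, Mu

P1 → Beta (d²=7927.61)
P2 → Iota (d²=2345.05)
P3 → Mu (d²=2819.33)
P4 → Iota (d²=104.45)
P5 → Mu (d²=463.93)
P6 → Epsilon (d²=1738.21)
P7 → Mu (d²=3142.25)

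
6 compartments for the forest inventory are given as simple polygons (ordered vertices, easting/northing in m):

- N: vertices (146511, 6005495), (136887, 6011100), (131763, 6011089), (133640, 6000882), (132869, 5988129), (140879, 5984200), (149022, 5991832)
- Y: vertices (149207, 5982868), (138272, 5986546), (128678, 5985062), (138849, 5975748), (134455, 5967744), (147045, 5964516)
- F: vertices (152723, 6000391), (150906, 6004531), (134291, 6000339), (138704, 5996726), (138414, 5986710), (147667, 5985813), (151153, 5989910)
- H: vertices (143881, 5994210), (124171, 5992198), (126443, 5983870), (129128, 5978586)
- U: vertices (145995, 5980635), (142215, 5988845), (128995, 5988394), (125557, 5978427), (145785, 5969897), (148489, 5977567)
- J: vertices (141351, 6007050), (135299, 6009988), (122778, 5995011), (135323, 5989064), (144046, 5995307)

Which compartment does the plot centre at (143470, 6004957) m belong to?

Cast a ray rightward from (143470, 6004957). For each polygon, the edges (by vertex number in listed order) whose endpoints lie on opposite sides of northing = 6004957, where each meets that height, and whether that is right or left of the point:
N: 3–4 at easting≈132890.6 (left), 7–1 at easting≈146609.9 (right) → 1 crossing.
Y: no edge straddles that height → 0 crossings.
F: no edge straddles that height → 0 crossings.
H: no edge straddles that height → 0 crossings.
U: no edge straddles that height → 0 crossings.
J: 2–3 at easting≈131093.0 (left), 5–1 at easting≈141831.3 (left) → 0 crossings.
Only N has an odd count, so the point is inside N.

N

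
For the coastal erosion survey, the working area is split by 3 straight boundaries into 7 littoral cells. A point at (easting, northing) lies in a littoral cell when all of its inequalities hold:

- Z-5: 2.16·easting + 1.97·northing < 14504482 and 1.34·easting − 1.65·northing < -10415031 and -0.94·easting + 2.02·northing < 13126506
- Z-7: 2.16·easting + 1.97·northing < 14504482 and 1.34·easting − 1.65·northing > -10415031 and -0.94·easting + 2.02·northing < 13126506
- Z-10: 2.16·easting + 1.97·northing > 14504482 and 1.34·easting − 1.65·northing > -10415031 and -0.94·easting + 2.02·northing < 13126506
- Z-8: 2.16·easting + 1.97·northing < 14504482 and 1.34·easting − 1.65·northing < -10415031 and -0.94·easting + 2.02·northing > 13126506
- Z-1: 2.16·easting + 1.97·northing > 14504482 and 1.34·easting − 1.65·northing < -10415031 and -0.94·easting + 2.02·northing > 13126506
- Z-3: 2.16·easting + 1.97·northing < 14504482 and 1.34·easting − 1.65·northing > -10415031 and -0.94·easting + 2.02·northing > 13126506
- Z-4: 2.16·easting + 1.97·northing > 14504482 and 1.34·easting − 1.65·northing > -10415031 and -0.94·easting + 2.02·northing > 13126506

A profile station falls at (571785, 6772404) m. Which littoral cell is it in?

2.16·571785 + 1.97·6772404 = 14576691.480, which is > 14504482
1.34·571785 − 1.65·6772404 = -10408274.700, which is > -10415031
-0.94·571785 + 2.02·6772404 = 13142778.180, which is > 13126506
This sign pattern matches Z-4.

Z-4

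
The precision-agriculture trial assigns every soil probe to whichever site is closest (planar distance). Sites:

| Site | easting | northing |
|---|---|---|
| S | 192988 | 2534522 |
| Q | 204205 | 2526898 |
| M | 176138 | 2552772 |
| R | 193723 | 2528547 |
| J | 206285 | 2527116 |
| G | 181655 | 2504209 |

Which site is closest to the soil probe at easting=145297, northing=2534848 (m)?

Squared distances to each site:
S: 2274537757.000; Q: 3533354964.000; M: 1272437057.000; R: 2384780077.000; J: 3779319968.000; G: 2260652485.000.
Minimum at M.

M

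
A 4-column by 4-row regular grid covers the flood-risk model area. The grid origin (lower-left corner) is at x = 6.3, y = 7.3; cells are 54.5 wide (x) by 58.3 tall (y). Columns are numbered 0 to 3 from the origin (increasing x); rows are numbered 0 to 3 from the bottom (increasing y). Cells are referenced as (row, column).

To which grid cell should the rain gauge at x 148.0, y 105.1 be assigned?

(1, 2)

Column index: ⌊(148.0 − 6.3) / 54.5⌋ = ⌊2.600⌋ = 2
Row offset from origin: ⌊(105.1 − 7.3) / 58.3⌋ = ⌊1.678⌋ = 1 → row 1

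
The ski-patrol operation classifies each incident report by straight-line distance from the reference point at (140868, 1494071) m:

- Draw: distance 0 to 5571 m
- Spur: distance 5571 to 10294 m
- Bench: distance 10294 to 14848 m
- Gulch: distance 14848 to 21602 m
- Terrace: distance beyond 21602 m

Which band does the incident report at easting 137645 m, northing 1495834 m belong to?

Draw

Distance = √((137645−140868)² + (1495834−1494071)²) = √(10387729.000 + 3108169.000) = 3673.676 m.
0 ≤ 3673.676 < 5571 → Draw.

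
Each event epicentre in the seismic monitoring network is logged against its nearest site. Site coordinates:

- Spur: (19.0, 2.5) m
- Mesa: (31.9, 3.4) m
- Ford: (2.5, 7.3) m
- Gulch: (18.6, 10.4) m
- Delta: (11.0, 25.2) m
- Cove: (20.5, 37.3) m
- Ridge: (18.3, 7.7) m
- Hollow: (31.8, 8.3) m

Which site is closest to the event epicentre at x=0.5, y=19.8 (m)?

Delta

Squared distances to each site:
Spur: 641.540; Mesa: 1254.920; Ford: 160.250; Gulch: 415.970; Delta: 139.410; Cove: 706.250; Ridge: 463.250; Hollow: 1111.940.
Minimum at Delta.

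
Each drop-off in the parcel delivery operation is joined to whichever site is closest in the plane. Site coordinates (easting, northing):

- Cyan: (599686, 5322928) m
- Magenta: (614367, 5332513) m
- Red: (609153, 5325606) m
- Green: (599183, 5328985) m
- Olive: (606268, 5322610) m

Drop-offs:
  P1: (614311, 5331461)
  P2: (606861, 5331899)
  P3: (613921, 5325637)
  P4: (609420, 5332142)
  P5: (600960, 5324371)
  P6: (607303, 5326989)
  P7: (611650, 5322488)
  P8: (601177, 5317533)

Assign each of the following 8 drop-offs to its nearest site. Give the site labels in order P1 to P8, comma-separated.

P1 → Magenta (d²=1109840.00)
P2 → Red (d²=44855113.00)
P3 → Red (d²=22734785.00)
P4 → Magenta (d²=24610450.00)
P5 → Cyan (d²=3705325.00)
P6 → Red (d²=5335189.00)
P7 → Red (d²=15956933.00)
P8 → Cyan (d²=31329106.00)

Magenta, Red, Red, Magenta, Cyan, Red, Red, Cyan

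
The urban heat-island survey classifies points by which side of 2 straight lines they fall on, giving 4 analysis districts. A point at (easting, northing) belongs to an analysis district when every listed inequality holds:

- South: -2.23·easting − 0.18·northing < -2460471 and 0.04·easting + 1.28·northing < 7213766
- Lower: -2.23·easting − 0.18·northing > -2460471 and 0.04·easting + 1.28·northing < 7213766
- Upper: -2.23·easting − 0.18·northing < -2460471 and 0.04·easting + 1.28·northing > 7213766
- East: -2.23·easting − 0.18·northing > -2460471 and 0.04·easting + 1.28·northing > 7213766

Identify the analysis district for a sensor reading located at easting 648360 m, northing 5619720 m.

East

-2.23·648360 − 0.18·5619720 = -2457392.400, which is > -2460471
0.04·648360 + 1.28·5619720 = 7219176.000, which is > 7213766
This sign pattern matches East.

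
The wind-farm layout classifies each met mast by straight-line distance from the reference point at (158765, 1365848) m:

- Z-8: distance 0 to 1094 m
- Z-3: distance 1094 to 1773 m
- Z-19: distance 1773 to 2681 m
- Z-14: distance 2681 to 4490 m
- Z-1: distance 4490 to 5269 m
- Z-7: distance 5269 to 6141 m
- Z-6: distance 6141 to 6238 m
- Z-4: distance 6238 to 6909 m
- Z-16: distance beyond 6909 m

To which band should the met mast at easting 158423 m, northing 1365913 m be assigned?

Distance = √((158423−158765)² + (1365913−1365848)²) = √(116964.000 + 4225.000) = 348.122 m.
0 ≤ 348.122 < 1094 → Z-8.

Z-8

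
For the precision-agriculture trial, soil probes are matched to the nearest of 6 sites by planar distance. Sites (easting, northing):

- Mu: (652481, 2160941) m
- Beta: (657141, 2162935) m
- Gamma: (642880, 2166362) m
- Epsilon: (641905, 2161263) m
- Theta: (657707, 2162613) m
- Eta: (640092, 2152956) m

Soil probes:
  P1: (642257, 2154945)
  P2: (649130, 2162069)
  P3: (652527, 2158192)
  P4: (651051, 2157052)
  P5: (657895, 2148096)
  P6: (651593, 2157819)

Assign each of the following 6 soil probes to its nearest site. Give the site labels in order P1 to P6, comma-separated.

Eta, Mu, Mu, Mu, Mu, Mu

P1 → Eta (d²=8643346.00)
P2 → Mu (d²=12501585.00)
P3 → Mu (d²=7559117.00)
P4 → Mu (d²=17169221.00)
P5 → Mu (d²=194305421.00)
P6 → Mu (d²=10535428.00)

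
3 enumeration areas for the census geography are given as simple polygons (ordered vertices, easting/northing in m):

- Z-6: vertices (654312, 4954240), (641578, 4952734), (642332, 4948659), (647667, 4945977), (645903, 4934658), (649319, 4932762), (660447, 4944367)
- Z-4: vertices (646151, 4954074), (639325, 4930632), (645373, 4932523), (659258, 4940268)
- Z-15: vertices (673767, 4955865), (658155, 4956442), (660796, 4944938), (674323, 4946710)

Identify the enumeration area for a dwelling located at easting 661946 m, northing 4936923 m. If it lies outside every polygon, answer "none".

Cast a ray rightward from (661946, 4936923). For each polygon, the edges (by vertex number in listed order) whose endpoints lie on opposite sides of northing = 4936923, where each meets that height, and whether that is right or left of the point:
Z-6: 4–5 at easting≈646256.0 (left), 6–7 at easting≈653309.0 (left) → 0 crossings.
Z-4: 1–2 at easting≈641156.9 (left), 3–4 at easting≈653261.2 (left) → 0 crossings.
Z-15: no edge straddles that height → 0 crossings.
All counts are even, so the point lies outside every listed polygon.

none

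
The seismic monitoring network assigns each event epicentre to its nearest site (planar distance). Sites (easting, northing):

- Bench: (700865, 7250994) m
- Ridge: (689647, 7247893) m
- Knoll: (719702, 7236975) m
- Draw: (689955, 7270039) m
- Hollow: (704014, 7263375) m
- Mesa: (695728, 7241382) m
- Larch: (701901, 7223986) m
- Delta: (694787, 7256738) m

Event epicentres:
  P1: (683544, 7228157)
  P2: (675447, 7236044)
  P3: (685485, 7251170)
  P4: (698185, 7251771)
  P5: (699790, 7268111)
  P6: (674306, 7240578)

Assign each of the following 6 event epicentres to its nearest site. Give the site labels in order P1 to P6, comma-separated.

P1 → Mesa (d²=323350481.00)
P2 → Ridge (d²=342038801.00)
P3 → Ridge (d²=28060973.00)
P4 → Bench (d²=7786129.00)
P5 → Hollow (d²=40271872.00)
P6 → Ridge (d²=288855506.00)

Mesa, Ridge, Ridge, Bench, Hollow, Ridge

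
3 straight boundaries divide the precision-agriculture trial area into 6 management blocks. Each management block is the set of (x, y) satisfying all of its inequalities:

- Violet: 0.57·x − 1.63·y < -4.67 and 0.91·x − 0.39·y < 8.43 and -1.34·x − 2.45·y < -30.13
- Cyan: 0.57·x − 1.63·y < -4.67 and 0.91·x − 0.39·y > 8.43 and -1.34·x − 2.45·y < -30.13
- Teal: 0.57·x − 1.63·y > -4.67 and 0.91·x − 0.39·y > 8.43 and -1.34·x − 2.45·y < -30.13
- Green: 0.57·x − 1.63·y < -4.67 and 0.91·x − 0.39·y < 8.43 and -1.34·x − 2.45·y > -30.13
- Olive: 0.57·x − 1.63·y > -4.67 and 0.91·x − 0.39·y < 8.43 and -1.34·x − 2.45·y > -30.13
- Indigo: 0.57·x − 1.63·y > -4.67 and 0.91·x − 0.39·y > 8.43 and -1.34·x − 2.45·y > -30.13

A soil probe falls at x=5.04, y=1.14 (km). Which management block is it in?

0.57·5.04 − 1.63·1.14 = 1.015, which is > -4.67
0.91·5.04 − 0.39·1.14 = 4.142, which is < 8.43
-1.34·5.04 − 2.45·1.14 = -9.547, which is > -30.13
This sign pattern matches Olive.

Olive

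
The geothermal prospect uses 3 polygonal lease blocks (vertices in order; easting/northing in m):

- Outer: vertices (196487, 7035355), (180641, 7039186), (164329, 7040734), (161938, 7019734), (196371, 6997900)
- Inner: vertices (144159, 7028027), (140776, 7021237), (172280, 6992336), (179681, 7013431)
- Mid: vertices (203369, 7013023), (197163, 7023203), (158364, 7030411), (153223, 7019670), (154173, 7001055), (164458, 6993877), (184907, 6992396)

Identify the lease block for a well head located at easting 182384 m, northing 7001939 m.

Mid

Cast a ray rightward from (182384, 7001939). For each polygon, the edges (by vertex number in listed order) whose endpoints lie on opposite sides of northing = 7001939, where each meets that height, and whether that is right or left of the point:
Outer: 4–5 at easting≈190001.4 (right), 5–1 at easting≈196383.5 (right) → 2 crossings.
Inner: 2–3 at easting≈161812.1 (left), 3–4 at easting≈175649.1 (left) → 0 crossings.
Mid: 4–5 at easting≈154127.9 (left), 7–1 at easting≈193448.4 (right) → 1 crossing.
Only Mid has an odd count, so the point is inside Mid.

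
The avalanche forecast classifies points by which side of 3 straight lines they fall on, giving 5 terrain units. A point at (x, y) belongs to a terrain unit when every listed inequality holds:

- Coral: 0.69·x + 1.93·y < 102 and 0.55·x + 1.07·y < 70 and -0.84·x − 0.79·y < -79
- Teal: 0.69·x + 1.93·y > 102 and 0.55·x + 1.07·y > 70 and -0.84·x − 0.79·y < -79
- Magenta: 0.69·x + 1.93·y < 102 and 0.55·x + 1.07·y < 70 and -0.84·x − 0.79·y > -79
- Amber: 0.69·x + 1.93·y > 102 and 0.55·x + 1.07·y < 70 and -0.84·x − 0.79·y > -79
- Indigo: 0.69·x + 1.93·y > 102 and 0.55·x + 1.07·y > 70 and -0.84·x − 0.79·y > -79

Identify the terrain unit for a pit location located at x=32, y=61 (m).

Indigo

0.69·32 + 1.93·61 = 139.810, which is > 102
0.55·32 + 1.07·61 = 82.870, which is > 70
-0.84·32 − 0.79·61 = -75.070, which is > -79
This sign pattern matches Indigo.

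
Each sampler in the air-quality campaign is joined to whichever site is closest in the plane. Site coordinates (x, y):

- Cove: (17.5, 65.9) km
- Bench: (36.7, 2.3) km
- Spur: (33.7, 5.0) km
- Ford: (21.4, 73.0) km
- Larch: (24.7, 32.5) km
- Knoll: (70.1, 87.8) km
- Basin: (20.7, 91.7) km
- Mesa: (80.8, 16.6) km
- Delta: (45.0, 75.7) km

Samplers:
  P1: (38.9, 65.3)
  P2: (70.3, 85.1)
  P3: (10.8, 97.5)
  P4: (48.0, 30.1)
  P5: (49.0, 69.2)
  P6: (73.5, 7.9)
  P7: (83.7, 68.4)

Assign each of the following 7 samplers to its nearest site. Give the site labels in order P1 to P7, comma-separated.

P1 → Delta (d²=145.37)
P2 → Knoll (d²=7.33)
P3 → Basin (d²=131.65)
P4 → Larch (d²=548.65)
P5 → Delta (d²=58.25)
P6 → Mesa (d²=128.98)
P7 → Knoll (d²=561.32)

Delta, Knoll, Basin, Larch, Delta, Mesa, Knoll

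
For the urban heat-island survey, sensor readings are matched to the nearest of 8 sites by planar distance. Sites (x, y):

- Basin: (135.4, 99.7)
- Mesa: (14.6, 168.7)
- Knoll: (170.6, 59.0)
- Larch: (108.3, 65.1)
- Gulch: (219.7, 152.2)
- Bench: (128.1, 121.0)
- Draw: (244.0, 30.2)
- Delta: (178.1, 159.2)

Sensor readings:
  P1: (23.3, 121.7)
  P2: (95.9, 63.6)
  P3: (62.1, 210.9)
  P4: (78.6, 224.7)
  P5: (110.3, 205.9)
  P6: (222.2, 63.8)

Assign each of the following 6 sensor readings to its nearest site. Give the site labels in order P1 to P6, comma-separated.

Mesa, Larch, Mesa, Mesa, Delta, Draw

P1 → Mesa (d²=2284.69)
P2 → Larch (d²=156.01)
P3 → Mesa (d²=4037.09)
P4 → Mesa (d²=7232.00)
P5 → Delta (d²=6777.73)
P6 → Draw (d²=1604.20)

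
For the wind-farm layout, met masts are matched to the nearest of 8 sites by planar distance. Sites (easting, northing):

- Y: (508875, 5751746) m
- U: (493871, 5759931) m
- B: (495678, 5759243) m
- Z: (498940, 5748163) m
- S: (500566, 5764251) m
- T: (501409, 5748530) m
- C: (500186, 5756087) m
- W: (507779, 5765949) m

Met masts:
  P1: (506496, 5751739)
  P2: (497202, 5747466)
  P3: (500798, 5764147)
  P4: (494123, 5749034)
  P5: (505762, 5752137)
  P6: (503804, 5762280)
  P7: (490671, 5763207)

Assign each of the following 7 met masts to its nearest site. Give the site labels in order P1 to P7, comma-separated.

Y, Z, S, Z, Y, S, U

P1 → Y (d²=5659690.00)
P2 → Z (d²=3506453.00)
P3 → S (d²=64640.00)
P4 → Z (d²=23962130.00)
P5 → Y (d²=9843650.00)
P6 → S (d²=14369485.00)
P7 → U (d²=20972176.00)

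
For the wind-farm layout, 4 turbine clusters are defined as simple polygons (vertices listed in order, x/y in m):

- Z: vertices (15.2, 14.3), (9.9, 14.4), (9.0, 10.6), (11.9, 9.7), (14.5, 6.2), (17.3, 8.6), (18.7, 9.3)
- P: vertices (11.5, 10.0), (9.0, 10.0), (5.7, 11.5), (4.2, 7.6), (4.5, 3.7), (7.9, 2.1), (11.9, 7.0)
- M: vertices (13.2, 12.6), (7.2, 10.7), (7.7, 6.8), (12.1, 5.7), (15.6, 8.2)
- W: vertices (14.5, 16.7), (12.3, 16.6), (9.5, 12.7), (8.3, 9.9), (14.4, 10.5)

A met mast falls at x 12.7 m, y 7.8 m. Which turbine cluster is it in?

M

Cast a ray rightward from (12.7, 7.8). For each polygon, the edges (by vertex number in listed order) whose endpoints lie on opposite sides of y = 7.8, where each meets that height, and whether that is right or left of the point:
Z: 4–5 at x≈13.31 (right), 5–6 at x≈16.37 (right) → 2 crossings.
P: 3–4 at x≈4.28 (left), 7–1 at x≈11.79 (left) → 0 crossings.
M: 2–3 at x≈7.57 (left), 4–5 at x≈15.04 (right) → 1 crossing.
W: no edge straddles that height → 0 crossings.
Only M has an odd count, so the point is inside M.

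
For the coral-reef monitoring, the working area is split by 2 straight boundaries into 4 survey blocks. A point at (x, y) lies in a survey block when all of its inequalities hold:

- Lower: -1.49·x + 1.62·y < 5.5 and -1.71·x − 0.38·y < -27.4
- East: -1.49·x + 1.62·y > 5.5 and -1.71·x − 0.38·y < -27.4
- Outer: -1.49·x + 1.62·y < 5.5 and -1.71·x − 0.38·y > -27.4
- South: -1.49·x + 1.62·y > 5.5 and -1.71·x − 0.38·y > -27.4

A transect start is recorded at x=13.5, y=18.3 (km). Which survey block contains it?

East

-1.49·13.5 + 1.62·18.3 = 9.531, which is > 5.5
-1.71·13.5 − 0.38·18.3 = -30.039, which is < -27.4
This sign pattern matches East.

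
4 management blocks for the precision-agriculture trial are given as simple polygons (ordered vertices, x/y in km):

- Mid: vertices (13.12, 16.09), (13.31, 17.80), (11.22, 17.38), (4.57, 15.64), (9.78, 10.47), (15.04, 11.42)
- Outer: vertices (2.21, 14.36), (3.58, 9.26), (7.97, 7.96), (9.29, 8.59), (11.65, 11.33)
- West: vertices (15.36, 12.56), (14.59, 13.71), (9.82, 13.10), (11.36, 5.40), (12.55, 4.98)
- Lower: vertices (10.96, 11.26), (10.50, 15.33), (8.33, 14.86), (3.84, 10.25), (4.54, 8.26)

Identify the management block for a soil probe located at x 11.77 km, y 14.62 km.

Cast a ray rightward from (11.77, 14.62). For each polygon, the edges (by vertex number in listed order) whose endpoints lie on opposite sides of y = 14.62, where each meets that height, and whether that is right or left of the point:
Mid: 4–5 at x≈5.598 (left), 6–1 at x≈13.724 (right) → 1 crossing.
Outer: no edge straddles that height → 0 crossings.
West: no edge straddles that height → 0 crossings.
Lower: 1–2 at x≈10.580 (left), 3–4 at x≈8.096 (left) → 0 crossings.
Only Mid has an odd count, so the point is inside Mid.

Mid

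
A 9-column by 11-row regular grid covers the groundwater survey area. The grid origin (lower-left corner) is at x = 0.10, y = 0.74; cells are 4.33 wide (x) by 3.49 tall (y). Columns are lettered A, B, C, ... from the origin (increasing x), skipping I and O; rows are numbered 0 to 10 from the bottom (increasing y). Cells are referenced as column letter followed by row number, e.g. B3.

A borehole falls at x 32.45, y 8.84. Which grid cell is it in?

Column index: ⌊(32.45 − 0.10) / 4.33⌋ = ⌊7.471⌋ = 7 → column H
Row offset from origin: ⌊(8.84 − 0.74) / 3.49⌋ = ⌊2.321⌋ = 2 → row 2

H2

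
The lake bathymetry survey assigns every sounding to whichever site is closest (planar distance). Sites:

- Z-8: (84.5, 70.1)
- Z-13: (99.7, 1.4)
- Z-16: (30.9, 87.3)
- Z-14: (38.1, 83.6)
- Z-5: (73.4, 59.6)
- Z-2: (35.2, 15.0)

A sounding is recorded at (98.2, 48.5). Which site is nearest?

Squared distances to each site:
Z-8: 654.250; Z-13: 2220.660; Z-16: 6034.730; Z-14: 4844.020; Z-5: 738.250; Z-2: 5091.250.
Minimum at Z-8.

Z-8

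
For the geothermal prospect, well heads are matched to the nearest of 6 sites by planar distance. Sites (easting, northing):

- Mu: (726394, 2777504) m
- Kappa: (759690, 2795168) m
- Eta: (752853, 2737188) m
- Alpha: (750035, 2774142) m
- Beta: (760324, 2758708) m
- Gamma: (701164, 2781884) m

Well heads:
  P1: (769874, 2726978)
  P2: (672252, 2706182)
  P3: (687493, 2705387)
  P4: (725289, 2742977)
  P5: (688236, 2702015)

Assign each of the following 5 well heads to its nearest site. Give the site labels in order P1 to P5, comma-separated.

P1 → Eta (d²=393958541.00)
P2 → Gamma (d²=6566696548.00)
P3 → Eta (d²=5283233201.00)
P4 → Eta (d²=793286617.00)
P5 → Eta (d²=5412496618.00)

Eta, Gamma, Eta, Eta, Eta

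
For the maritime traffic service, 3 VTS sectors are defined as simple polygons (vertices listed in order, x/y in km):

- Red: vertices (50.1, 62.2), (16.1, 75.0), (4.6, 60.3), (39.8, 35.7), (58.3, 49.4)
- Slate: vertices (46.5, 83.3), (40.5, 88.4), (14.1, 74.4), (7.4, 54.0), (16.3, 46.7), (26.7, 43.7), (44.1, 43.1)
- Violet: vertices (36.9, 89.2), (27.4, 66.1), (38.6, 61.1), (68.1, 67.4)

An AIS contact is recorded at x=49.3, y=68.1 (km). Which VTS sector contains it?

Cast a ray rightward from (49.3, 68.1). For each polygon, the edges (by vertex number in listed order) whose endpoints lie on opposite sides of y = 68.1, where each meets that height, and whether that is right or left of the point:
Red: 1–2 at x≈34.43 (left), 2–3 at x≈10.70 (left) → 0 crossings.
Slate: 3–4 at x≈12.03 (left), 7–1 at x≈45.59 (left) → 0 crossings.
Violet: 1–2 at x≈28.22 (left), 4–1 at x≈67.10 (right) → 1 crossing.
Only Violet has an odd count, so the point is inside Violet.

Violet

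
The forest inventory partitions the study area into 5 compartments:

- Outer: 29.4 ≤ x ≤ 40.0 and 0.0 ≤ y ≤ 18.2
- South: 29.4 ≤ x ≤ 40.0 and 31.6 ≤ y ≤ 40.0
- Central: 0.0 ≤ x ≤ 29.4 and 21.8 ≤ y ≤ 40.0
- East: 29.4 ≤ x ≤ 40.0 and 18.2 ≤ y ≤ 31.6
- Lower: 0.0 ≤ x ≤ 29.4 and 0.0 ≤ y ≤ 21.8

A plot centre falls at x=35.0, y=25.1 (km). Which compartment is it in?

East

The point has x = 35.0 and y = 25.1.
Only East satisfies 29.4 ≤ x ≤ 40.0 and 18.2 ≤ y ≤ 31.6.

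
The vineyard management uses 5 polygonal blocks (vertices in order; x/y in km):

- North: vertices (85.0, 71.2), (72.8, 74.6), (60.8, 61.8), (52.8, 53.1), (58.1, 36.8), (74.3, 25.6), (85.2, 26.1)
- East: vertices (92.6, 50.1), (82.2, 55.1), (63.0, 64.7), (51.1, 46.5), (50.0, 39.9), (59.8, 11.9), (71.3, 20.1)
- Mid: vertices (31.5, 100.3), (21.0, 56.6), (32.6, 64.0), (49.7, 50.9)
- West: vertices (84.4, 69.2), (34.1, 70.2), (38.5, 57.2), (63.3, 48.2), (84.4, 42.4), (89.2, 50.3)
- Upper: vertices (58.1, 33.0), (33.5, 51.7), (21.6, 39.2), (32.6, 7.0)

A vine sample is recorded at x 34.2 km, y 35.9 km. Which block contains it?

Cast a ray rightward from (34.2, 35.9). For each polygon, the edges (by vertex number in listed order) whose endpoints lie on opposite sides of y = 35.9, where each meets that height, and whether that is right or left of the point:
North: 5–6 at x≈59.40 (right), 7–1 at x≈85.16 (right) → 2 crossings.
East: 5–6 at x≈51.40 (right), 7–1 at x≈82.52 (right) → 2 crossings.
Mid: no edge straddles that height → 0 crossings.
West: no edge straddles that height → 0 crossings.
Upper: 1–2 at x≈54.29 (right), 3–4 at x≈22.73 (left) → 1 crossing.
Only Upper has an odd count, so the point is inside Upper.

Upper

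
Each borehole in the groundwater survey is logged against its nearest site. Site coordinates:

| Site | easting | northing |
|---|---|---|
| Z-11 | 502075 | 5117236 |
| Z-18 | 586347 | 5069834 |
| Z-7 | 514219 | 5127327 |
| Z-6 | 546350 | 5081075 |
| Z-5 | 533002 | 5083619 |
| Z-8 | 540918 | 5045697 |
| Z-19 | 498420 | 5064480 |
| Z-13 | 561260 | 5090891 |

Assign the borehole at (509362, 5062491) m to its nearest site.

Z-19

Squared distances to each site:
Z-11: 3050115394.000; Z-18: 5980609874.000; Z-7: 4227297345.000; Z-6: 1713477200.000; Z-5: 1005241984.000; Z-8: 1277819572.000; Z-19: 123683485.000; Z-13: 3499962404.000.
Minimum at Z-19.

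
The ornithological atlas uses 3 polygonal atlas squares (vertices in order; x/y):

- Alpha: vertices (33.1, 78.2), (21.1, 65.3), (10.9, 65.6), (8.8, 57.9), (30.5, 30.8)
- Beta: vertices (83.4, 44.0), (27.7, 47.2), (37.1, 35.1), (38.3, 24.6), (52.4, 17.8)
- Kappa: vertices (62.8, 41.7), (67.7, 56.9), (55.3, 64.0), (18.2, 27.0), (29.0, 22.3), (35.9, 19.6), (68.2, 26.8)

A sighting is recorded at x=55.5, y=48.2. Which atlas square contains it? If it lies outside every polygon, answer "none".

Cast a ray rightward from (55.5, 48.2). For each polygon, the edges (by vertex number in listed order) whose endpoints lie on opposite sides of y = 48.2, where each meets that height, and whether that is right or left of the point:
Alpha: 4–5 at x≈16.57 (left), 5–1 at x≈31.45 (left) → 0 crossings.
Beta: no edge straddles that height → 0 crossings.
Kappa: 1–2 at x≈64.90 (right), 3–4 at x≈39.46 (left) → 1 crossing.
Only Kappa has an odd count, so the point is inside Kappa.

Kappa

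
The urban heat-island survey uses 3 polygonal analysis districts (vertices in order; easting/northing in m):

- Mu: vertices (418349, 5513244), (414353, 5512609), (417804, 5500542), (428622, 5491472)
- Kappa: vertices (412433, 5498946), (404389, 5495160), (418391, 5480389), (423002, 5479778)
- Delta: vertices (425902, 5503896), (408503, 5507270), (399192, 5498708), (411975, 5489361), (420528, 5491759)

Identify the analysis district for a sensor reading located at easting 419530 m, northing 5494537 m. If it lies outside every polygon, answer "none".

Delta

Cast a ray rightward from (419530, 5494537). For each polygon, the edges (by vertex number in listed order) whose endpoints lie on opposite sides of northing = 5494537, where each meets that height, and whether that is right or left of the point:
Mu: 3–4 at easting≈424966.3 (right), 4–1 at easting≈427175.8 (right) → 2 crossings.
Kappa: 2–3 at easting≈404979.6 (left), 4–1 at easting≈414864.1 (left) → 0 crossings.
Delta: 3–4 at easting≈404896.3 (left), 5–1 at easting≈421758.0 (right) → 1 crossing.
Only Delta has an odd count, so the point is inside Delta.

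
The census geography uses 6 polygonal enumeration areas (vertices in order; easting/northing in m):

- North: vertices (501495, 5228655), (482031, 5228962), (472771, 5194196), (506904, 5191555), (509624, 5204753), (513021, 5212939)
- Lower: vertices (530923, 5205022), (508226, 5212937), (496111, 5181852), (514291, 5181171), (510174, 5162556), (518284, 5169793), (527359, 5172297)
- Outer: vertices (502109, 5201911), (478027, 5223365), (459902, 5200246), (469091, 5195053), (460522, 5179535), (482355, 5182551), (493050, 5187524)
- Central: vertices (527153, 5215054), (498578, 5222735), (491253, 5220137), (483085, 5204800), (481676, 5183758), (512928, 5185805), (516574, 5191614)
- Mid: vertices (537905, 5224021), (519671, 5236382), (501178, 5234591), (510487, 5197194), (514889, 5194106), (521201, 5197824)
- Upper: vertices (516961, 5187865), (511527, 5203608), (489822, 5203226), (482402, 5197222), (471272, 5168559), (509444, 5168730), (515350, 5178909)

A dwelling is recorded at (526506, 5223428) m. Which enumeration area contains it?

Mid

Cast a ray rightward from (526506, 5223428). For each polygon, the edges (by vertex number in listed order) whose endpoints lie on opposite sides of northing = 5223428, where each meets that height, and whether that is right or left of the point:
North: 2–3 at easting≈480557.0 (left), 6–1 at easting≈505328.4 (left) → 0 crossings.
Lower: no edge straddles that height → 0 crossings.
Outer: no edge straddles that height → 0 crossings.
Central: no edge straddles that height → 0 crossings.
Mid: 3–4 at easting≈503956.7 (left), 6–1 at easting≈537526.9 (right) → 1 crossing.
Upper: no edge straddles that height → 0 crossings.
Only Mid has an odd count, so the point is inside Mid.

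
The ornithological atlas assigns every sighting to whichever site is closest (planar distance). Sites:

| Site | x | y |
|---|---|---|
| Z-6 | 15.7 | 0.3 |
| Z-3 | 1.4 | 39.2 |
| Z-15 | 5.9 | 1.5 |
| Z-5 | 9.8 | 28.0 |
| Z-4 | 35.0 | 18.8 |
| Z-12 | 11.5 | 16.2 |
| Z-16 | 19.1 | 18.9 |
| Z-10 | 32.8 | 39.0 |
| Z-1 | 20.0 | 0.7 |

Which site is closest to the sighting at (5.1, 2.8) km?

Z-15

Squared distances to each site:
Z-6: 118.610; Z-3: 1338.650; Z-15: 2.330; Z-5: 657.130; Z-4: 1150.010; Z-12: 220.520; Z-16: 455.210; Z-10: 2077.730; Z-1: 226.420.
Minimum at Z-15.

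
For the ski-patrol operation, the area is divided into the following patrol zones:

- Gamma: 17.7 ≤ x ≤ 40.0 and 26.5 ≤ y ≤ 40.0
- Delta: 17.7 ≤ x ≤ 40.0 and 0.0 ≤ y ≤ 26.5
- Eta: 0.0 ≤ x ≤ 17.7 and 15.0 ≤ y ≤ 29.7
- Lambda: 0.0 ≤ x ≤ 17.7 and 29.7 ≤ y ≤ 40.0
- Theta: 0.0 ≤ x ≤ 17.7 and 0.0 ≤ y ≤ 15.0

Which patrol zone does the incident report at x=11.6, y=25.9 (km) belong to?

Eta

The point has x = 11.6 and y = 25.9.
Only Eta satisfies 0.0 ≤ x ≤ 17.7 and 15.0 ≤ y ≤ 29.7.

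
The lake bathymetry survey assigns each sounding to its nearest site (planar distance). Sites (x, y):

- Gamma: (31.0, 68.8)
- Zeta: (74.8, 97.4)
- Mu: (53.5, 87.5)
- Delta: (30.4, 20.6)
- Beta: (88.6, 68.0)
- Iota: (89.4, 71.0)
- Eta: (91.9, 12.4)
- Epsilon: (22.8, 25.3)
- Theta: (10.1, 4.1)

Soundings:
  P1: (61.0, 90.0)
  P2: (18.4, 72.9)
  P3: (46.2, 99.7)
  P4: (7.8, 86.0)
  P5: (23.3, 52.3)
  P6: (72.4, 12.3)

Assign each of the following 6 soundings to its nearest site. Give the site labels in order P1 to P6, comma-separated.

P1 → Mu (d²=62.50)
P2 → Gamma (d²=175.57)
P3 → Mu (d²=202.13)
P4 → Gamma (d²=834.08)
P5 → Gamma (d²=331.54)
P6 → Eta (d²=380.26)

Mu, Gamma, Mu, Gamma, Gamma, Eta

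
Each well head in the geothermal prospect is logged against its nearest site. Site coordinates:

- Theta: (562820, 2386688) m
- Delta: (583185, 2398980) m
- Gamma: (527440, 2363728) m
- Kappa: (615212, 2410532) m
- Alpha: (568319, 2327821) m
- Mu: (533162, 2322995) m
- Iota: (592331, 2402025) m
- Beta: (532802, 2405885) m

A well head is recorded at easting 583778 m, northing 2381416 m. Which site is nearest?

Squared distances to each site:
Theta: 467031748.000; Delta: 308845745.000; Gamma: 3486835588.000; Kappa: 1835837812.000; Alpha: 3111404706.000; Mu: 5974992697.000; Iota: 497884690.000; Beta: 3197284537.000.
Minimum at Delta.

Delta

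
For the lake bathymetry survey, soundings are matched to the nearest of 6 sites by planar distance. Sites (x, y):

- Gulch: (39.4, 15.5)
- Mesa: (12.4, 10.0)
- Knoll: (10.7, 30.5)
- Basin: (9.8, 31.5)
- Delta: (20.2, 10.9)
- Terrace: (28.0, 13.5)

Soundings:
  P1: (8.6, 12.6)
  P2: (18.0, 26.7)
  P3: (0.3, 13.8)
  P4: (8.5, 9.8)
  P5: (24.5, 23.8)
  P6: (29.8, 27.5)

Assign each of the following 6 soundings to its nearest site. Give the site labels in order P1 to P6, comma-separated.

Mesa, Knoll, Mesa, Mesa, Terrace, Terrace

P1 → Mesa (d²=21.20)
P2 → Knoll (d²=67.73)
P3 → Mesa (d²=160.85)
P4 → Mesa (d²=15.25)
P5 → Terrace (d²=118.34)
P6 → Terrace (d²=199.24)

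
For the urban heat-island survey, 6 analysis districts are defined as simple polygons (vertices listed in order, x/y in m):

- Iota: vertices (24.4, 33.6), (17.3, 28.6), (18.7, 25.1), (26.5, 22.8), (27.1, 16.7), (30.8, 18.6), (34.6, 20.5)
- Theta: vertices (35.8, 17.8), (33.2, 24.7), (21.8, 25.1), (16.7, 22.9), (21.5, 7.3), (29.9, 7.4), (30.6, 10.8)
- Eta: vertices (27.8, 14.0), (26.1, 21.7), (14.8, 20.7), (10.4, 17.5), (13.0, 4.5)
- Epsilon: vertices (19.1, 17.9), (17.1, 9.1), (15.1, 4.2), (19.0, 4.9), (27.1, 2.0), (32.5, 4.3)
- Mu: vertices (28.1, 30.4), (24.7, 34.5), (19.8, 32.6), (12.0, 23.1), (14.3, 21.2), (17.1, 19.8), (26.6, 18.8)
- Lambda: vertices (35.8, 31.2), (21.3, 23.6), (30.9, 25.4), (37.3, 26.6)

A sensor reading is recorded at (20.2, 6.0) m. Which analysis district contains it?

Epsilon

Cast a ray rightward from (20.2, 6.0). For each polygon, the edges (by vertex number in listed order) whose endpoints lie on opposite sides of y = 6.0, where each meets that height, and whether that is right or left of the point:
Iota: no edge straddles that height → 0 crossings.
Theta: no edge straddles that height → 0 crossings.
Eta: 4–5 at x≈12.70 (left), 5–1 at x≈15.34 (left) → 0 crossings.
Epsilon: 2–3 at x≈15.83 (left), 6–1 at x≈30.82 (right) → 1 crossing.
Mu: no edge straddles that height → 0 crossings.
Lambda: no edge straddles that height → 0 crossings.
Only Epsilon has an odd count, so the point is inside Epsilon.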